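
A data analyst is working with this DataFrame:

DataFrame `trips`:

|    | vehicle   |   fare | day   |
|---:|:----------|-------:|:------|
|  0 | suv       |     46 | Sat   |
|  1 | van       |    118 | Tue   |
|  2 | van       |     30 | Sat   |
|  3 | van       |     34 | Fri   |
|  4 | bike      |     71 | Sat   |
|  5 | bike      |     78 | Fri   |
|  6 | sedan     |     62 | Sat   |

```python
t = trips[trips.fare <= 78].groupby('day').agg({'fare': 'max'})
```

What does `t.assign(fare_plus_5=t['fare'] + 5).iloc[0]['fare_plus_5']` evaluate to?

filter rows where fare <= 78:
  vehicle  fare  day
0     suv    46  Sat
2     van    30  Sat
3     van    34  Fri
4    bike    71  Sat
5    bike    78  Fri
6   sedan    62  Sat
group by day, max of fare:
     fare
day      
Fri    78
Sat    71
add column fare_plus_5 = t['fare'] + 5:
     fare  fare_plus_5
day                   
Fri    78           83
Sat    71           76

83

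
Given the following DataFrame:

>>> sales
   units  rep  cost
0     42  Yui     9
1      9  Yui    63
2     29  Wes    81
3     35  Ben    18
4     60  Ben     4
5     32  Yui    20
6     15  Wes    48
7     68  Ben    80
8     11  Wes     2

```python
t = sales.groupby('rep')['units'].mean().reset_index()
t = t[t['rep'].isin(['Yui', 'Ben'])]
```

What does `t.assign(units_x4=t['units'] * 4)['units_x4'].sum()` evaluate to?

group by rep, mean of units:
rep
Ben    54.333333
Wes    18.333333
Yui    27.666667
Name: units, dtype: float64
reset_index():
   rep      units
0  Ben  54.333333
1  Wes  18.333333
2  Yui  27.666667
filter rows where rep in ['Yui', 'Ben']:
   rep      units
0  Ben  54.333333
2  Yui  27.666667
add column units_x4 = t['units'] * 4:
   rep      units    units_x4
0  Ben  54.333333  217.333333
2  Yui  27.666667  110.666667

328.0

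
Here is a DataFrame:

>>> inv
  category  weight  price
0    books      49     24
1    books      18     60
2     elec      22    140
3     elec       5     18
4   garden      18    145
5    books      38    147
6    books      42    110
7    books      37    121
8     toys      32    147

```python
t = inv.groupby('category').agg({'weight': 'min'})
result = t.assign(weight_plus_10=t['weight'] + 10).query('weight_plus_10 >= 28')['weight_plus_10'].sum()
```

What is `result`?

group by category, min of weight:
          weight
category        
books         18
elec           5
garden        18
toys          32
add column weight_plus_10 = t['weight'] + 10:
          weight  weight_plus_10
category                        
books         18              28
elec           5              15
garden        18              28
toys          32              42
filter rows where weight_plus_10 >= 28:
          weight  weight_plus_10
category                        
books         18              28
garden        18              28
toys          32              42
Taking the sum of column 'weight_plus_10' gives 98.

98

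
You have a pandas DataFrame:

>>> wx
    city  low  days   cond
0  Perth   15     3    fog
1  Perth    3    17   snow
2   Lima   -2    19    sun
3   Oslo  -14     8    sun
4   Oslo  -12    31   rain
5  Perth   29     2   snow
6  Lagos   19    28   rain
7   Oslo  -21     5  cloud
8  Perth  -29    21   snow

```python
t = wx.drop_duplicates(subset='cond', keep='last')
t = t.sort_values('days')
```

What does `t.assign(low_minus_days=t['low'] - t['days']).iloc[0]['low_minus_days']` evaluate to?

12

drop duplicate cond (keep=last):
    city  low  days   cond
0  Perth   15     3    fog
3   Oslo  -14     8    sun
6  Lagos   19    28   rain
7   Oslo  -21     5  cloud
8  Perth  -29    21   snow
sort by days:
    city  low  days   cond
0  Perth   15     3    fog
7   Oslo  -21     5  cloud
3   Oslo  -14     8    sun
8  Perth  -29    21   snow
6  Lagos   19    28   rain
add column low_minus_days = t['low'] - t['days']:
    city  low  days   cond  low_minus_days
0  Perth   15     3    fog              12
7   Oslo  -21     5  cloud             -26
3   Oslo  -14     8    sun             -22
8  Perth  -29    21   snow             -50
6  Lagos   19    28   rain              -9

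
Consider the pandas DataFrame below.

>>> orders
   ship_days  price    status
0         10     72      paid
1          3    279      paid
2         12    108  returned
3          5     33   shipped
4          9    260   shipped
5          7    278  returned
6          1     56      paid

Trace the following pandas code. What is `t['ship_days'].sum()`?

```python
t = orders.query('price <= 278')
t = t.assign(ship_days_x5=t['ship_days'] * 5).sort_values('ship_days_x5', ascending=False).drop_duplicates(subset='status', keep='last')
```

filter rows where price <= 278:
   ship_days  price    status
0         10     72      paid
2         12    108  returned
3          5     33   shipped
4          9    260   shipped
5          7    278  returned
6          1     56      paid
add column ship_days_x5 = t['ship_days'] * 5:
   ship_days  price    status  ship_days_x5
0         10     72      paid            50
2         12    108  returned            60
3          5     33   shipped            25
4          9    260   shipped            45
5          7    278  returned            35
6          1     56      paid             5
sort by ship_days_x5 descending:
   ship_days  price    status  ship_days_x5
2         12    108  returned            60
0         10     72      paid            50
4          9    260   shipped            45
5          7    278  returned            35
3          5     33   shipped            25
6          1     56      paid             5
drop duplicate status (keep=last):
   ship_days  price    status  ship_days_x5
5          7    278  returned            35
3          5     33   shipped            25
6          1     56      paid             5
Then the sum of column 'ship_days': 13

13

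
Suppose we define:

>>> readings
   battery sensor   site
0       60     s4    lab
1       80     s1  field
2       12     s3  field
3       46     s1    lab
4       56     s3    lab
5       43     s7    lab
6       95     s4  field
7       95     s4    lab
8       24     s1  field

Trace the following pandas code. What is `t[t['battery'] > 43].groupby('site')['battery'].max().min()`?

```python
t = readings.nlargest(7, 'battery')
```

95

take 7 rows with largest battery:
   battery sensor   site
6       95     s4  field
7       95     s4    lab
1       80     s1  field
0       60     s4    lab
4       56     s3    lab
3       46     s1    lab
5       43     s7    lab
filter rows where battery > 43:
   battery sensor   site
6       95     s4  field
7       95     s4    lab
1       80     s1  field
0       60     s4    lab
4       56     s3    lab
3       46     s1    lab
group by site, max of battery:
site
field    95
lab      95
Name: battery, dtype: int64
Hence 95.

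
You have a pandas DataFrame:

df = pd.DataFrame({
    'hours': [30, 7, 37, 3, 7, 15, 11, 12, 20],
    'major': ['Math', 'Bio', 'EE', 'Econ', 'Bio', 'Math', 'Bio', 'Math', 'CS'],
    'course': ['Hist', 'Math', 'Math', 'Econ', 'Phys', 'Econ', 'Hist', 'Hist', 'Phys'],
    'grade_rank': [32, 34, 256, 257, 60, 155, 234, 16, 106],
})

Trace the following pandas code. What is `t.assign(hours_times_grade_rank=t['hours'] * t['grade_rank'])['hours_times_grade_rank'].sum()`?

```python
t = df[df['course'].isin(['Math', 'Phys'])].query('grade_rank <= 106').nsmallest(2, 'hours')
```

filter rows where course in ['Math', 'Phys']:
   hours major course  grade_rank
1      7   Bio   Math          34
2     37    EE   Math         256
4      7   Bio   Phys          60
8     20    CS   Phys         106
filter rows where grade_rank <= 106:
   hours major course  grade_rank
1      7   Bio   Math          34
4      7   Bio   Phys          60
8     20    CS   Phys         106
take 2 rows with smallest hours:
   hours major course  grade_rank
1      7   Bio   Math          34
4      7   Bio   Phys          60
add column hours_times_grade_rank = t['hours'] * t['grade_rank']:
   hours major course  grade_rank  hours_times_grade_rank
1      7   Bio   Math          34                     238
4      7   Bio   Phys          60                     420

658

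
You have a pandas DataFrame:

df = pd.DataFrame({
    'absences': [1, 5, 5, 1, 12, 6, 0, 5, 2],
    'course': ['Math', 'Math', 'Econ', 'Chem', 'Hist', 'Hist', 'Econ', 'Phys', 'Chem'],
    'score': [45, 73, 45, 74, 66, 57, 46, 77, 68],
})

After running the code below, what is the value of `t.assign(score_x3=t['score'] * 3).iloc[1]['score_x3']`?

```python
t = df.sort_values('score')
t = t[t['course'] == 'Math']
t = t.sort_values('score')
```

sort by score:
   absences course  score
0         1   Math     45
2         5   Econ     45
6         0   Econ     46
5         6   Hist     57
4        12   Hist     66
8         2   Chem     68
1         5   Math     73
3         1   Chem     74
7         5   Phys     77
filter rows where course == 'Math':
   absences course  score
0         1   Math     45
1         5   Math     73
sort by score:
   absences course  score
0         1   Math     45
1         5   Math     73
add column score_x3 = t['score'] * 3:
   absences course  score  score_x3
0         1   Math     45       135
1         5   Math     73       219

219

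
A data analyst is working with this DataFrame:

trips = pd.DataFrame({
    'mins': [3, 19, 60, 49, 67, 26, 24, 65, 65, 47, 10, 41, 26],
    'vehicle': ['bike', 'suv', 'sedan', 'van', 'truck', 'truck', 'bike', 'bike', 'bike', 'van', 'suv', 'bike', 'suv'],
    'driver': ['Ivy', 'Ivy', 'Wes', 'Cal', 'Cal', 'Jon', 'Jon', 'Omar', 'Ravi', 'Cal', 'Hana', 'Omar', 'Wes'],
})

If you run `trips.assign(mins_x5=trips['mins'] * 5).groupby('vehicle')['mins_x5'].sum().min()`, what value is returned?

275

add column mins_x5 = trips['mins'] * 5:
    mins vehicle driver  mins_x5
0      3    bike    Ivy       15
1     19     suv    Ivy       95
2     60   sedan    Wes      300
3     49     van    Cal      245
4     67   truck    Cal      335
5     26   truck    Jon      130
6     24    bike    Jon      120
7     65    bike   Omar      325
8     65    bike   Ravi      325
9     47     van    Cal      235
10    10     suv   Hana       50
11    41    bike   Omar      205
12    26     suv    Wes      130
group by vehicle, sum of mins_x5:
vehicle
bike     990
sedan    300
suv      275
truck    465
van      480
Name: mins_x5, dtype: int64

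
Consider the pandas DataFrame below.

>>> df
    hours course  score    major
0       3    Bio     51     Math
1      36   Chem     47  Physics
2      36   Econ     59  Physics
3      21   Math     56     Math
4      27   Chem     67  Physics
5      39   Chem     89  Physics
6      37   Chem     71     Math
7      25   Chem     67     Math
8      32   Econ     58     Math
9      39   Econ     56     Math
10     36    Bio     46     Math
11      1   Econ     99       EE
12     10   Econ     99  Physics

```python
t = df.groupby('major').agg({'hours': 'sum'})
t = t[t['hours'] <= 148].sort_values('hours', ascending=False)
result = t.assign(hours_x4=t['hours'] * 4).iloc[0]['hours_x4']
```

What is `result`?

592

group by major, sum of hours:
         hours
major         
EE           1
Math       193
Physics    148
filter rows where hours <= 148:
         hours
major         
EE           1
Physics    148
sort by hours descending:
         hours
major         
Physics    148
EE           1
add column hours_x4 = t['hours'] * 4:
         hours  hours_x4
major                   
Physics    148       592
EE           1         4
Hence 592.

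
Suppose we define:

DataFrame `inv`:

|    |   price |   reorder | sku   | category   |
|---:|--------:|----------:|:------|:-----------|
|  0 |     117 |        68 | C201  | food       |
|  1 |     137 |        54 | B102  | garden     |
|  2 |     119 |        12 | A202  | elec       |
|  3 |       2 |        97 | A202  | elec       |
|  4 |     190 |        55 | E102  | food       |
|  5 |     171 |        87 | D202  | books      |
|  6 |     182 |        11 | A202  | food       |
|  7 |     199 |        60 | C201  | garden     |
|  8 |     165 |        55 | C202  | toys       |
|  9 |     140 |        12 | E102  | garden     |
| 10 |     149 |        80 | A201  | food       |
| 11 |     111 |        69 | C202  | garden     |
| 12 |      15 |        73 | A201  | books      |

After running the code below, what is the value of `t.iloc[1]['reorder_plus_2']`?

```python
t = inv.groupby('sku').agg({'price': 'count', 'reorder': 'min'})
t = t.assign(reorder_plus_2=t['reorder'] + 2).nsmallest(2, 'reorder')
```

14

group by sku: count(price), min(reorder):
      price  reorder
sku                 
A201      2       73
A202      3       11
B102      1       54
C201      2       60
C202      2       55
D202      1       87
E102      2       12
add column reorder_plus_2 = t['reorder'] + 2:
      price  reorder  reorder_plus_2
sku                                 
A201      2       73              75
A202      3       11              13
B102      1       54              56
C201      2       60              62
C202      2       55              57
D202      1       87              89
E102      2       12              14
take 2 rows with smallest reorder:
      price  reorder  reorder_plus_2
sku                                 
A202      3       11              13
E102      2       12              14
Then the value at position 1, column 'reorder_plus_2': 14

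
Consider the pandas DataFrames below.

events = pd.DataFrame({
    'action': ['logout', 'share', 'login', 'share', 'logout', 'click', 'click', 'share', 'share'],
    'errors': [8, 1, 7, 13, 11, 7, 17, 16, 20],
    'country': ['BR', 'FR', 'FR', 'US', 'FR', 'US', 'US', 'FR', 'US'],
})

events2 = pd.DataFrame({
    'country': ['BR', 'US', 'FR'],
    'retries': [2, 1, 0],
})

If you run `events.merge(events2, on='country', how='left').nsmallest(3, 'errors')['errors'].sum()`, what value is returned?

merge on 'country' (how='left') → 9 rows:
   action  errors country  retries
0  logout       8      BR        2
1   share       1      FR        0
2   login       7      FR        0
3   share      13      US        1
4  logout      11      FR        0
5   click       7      US        1
6   click      17      US        1
7   share      16      FR        0
8   share      20      US        1
take 3 rows with smallest errors:
  action  errors country  retries
1  share       1      FR        0
2  login       7      FR        0
5  click       7      US        1

15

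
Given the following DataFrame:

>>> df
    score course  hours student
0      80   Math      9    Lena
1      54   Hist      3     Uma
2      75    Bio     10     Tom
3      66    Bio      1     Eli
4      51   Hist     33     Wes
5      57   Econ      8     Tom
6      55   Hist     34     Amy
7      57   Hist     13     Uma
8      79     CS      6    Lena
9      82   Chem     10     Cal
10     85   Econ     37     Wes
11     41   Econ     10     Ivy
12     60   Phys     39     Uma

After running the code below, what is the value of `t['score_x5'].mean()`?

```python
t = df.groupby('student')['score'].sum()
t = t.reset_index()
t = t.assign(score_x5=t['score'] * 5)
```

group by student, sum of score:
student
Amy      55
Cal      82
Eli      66
Ivy      41
Lena    159
Tom     132
Uma     171
Wes     136
Name: score, dtype: int64
reset_index():
  student  score
0     Amy     55
1     Cal     82
2     Eli     66
3     Ivy     41
4    Lena    159
5     Tom    132
6     Uma    171
7     Wes    136
add column score_x5 = t['score'] * 5:
  student  score  score_x5
0     Amy     55       275
1     Cal     82       410
2     Eli     66       330
3     Ivy     41       205
4    Lena    159       795
5     Tom    132       660
6     Uma    171       855
7     Wes    136       680

526.25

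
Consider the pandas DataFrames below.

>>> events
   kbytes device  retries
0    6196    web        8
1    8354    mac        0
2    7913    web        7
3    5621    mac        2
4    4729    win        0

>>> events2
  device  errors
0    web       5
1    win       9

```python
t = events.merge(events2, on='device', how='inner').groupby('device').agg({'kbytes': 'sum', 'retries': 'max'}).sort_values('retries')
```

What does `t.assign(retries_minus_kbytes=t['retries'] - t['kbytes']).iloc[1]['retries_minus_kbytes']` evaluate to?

merge on 'device' (how='inner') → 3 rows:
   kbytes device  retries  errors
0    6196    web        8       5
1    7913    web        7       5
2    4729    win        0       9
group by device: sum(kbytes), max(retries):
        kbytes  retries
device                 
web      14109        8
win       4729        0
sort by retries:
        kbytes  retries
device                 
win       4729        0
web      14109        8
add column retries_minus_kbytes = t['retries'] - t['kbytes']:
        kbytes  retries  retries_minus_kbytes
device                                       
win       4729        0                 -4729
web      14109        8                -14101
Hence -14101.

-14101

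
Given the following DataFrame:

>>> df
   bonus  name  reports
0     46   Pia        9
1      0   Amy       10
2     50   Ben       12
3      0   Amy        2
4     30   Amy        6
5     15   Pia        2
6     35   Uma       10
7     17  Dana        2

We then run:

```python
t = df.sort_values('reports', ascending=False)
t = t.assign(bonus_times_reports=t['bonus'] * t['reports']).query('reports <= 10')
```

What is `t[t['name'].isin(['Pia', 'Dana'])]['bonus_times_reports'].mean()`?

159.333333333

sort by reports descending:
   bonus  name  reports
2     50   Ben       12
1      0   Amy       10
6     35   Uma       10
0     46   Pia        9
4     30   Amy        6
3      0   Amy        2
5     15   Pia        2
7     17  Dana        2
add column bonus_times_reports = t['bonus'] * t['reports']:
   bonus  name  reports  bonus_times_reports
2     50   Ben       12                  600
1      0   Amy       10                    0
6     35   Uma       10                  350
0     46   Pia        9                  414
4     30   Amy        6                  180
3      0   Amy        2                    0
5     15   Pia        2                   30
7     17  Dana        2                   34
filter rows where reports <= 10:
   bonus  name  reports  bonus_times_reports
1      0   Amy       10                    0
6     35   Uma       10                  350
0     46   Pia        9                  414
4     30   Amy        6                  180
3      0   Amy        2                    0
5     15   Pia        2                   30
7     17  Dana        2                   34
filter rows where name in ['Pia', 'Dana']:
   bonus  name  reports  bonus_times_reports
0     46   Pia        9                  414
5     15   Pia        2                   30
7     17  Dana        2                   34
Reading off the mean of column 'bonus_times_reports', we get 159.333333333.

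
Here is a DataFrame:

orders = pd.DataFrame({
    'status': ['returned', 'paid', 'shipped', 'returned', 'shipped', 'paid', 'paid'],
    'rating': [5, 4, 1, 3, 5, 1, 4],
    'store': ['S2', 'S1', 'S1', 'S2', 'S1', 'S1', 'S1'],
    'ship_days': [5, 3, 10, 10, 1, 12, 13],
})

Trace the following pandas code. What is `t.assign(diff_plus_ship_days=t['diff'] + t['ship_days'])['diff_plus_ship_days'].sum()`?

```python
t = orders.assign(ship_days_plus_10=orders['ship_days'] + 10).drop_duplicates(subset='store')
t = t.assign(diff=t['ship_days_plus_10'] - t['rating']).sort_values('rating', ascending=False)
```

27

add column ship_days_plus_10 = orders['ship_days'] + 10:
     status  rating store  ship_days  ship_days_plus_10
0  returned       5    S2          5                 15
1      paid       4    S1          3                 13
2   shipped       1    S1         10                 20
3  returned       3    S2         10                 20
4   shipped       5    S1          1                 11
5      paid       1    S1         12                 22
6      paid       4    S1         13                 23
drop duplicate store (keep=first):
     status  rating store  ship_days  ship_days_plus_10
0  returned       5    S2          5                 15
1      paid       4    S1          3                 13
add column diff = t['ship_days_plus_10'] - t['rating']:
     status  rating store  ship_days  ship_days_plus_10  diff
0  returned       5    S2          5                 15    10
1      paid       4    S1          3                 13     9
sort by rating descending:
     status  rating store  ship_days  ship_days_plus_10  diff
0  returned       5    S2          5                 15    10
1      paid       4    S1          3                 13     9
add column diff_plus_ship_days = t['diff'] + t['ship_days']:
     status  rating store  ship_days  ship_days_plus_10  diff  diff_plus_ship_days
0  returned       5    S2          5                 15    10                   15
1      paid       4    S1          3                 13     9                   12
Reading off the sum of column 'diff_plus_ship_days', we get 27.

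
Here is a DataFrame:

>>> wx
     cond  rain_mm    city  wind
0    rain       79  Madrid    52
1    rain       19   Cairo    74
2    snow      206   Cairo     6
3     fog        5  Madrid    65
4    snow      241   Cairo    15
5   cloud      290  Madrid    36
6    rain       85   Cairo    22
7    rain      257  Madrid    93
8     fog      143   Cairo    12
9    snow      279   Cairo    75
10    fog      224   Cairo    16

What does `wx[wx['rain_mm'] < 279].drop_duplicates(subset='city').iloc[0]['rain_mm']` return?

79

filter rows where rain_mm < 279:
    cond  rain_mm    city  wind
0   rain       79  Madrid    52
1   rain       19   Cairo    74
2   snow      206   Cairo     6
3    fog        5  Madrid    65
4   snow      241   Cairo    15
6   rain       85   Cairo    22
7   rain      257  Madrid    93
8    fog      143   Cairo    12
10   fog      224   Cairo    16
drop duplicate city (keep=first):
   cond  rain_mm    city  wind
0  rain       79  Madrid    52
1  rain       19   Cairo    74
Reading off the value at position 0, column 'rain_mm', we get 79.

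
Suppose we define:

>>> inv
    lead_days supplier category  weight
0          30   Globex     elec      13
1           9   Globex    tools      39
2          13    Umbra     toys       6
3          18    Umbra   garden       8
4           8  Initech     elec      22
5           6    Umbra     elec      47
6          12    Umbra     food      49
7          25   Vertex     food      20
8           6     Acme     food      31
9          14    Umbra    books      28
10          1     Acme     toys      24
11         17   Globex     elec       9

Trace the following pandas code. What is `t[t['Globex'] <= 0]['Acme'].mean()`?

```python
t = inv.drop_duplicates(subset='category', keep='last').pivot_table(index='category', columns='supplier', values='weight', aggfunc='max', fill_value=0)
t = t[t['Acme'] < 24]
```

drop duplicate category (keep=last):
    lead_days supplier category  weight
1           9   Globex    tools      39
3          18    Umbra   garden       8
8           6     Acme     food      31
9          14    Umbra    books      28
10          1     Acme     toys      24
11         17   Globex     elec       9
pivot: rows=category, cols=supplier, max(weight):
supplier  Acme  Globex  Umbra
category                     
books        0       0     28
elec         0       9      0
food        31       0      0
garden       0       0      8
tools        0      39      0
toys        24       0      0
filter rows where Acme < 24:
supplier  Acme  Globex  Umbra
category                     
books        0       0     28
elec         0       9      0
garden       0       0      8
tools        0      39      0
filter rows where Globex <= 0:
supplier  Acme  Globex  Umbra
category                     
books        0       0     28
garden       0       0      8
Hence 0.0.

0.0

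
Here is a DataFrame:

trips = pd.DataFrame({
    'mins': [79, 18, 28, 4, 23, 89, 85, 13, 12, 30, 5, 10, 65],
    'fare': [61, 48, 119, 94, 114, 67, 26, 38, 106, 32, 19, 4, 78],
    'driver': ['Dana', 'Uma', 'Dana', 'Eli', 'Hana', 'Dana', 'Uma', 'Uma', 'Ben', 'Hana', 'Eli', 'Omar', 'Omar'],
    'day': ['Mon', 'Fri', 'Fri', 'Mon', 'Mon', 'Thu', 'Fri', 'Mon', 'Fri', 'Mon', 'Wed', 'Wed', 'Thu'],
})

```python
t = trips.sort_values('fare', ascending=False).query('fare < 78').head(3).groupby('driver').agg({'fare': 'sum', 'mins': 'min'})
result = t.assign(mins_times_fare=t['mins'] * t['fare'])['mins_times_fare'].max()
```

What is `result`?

sort by fare descending:
    mins  fare driver  day
2     28   119   Dana  Fri
4     23   114   Hana  Mon
8     12   106    Ben  Fri
3      4    94    Eli  Mon
12    65    78   Omar  Thu
5     89    67   Dana  Thu
0     79    61   Dana  Mon
1     18    48    Uma  Fri
7     13    38    Uma  Mon
9     30    32   Hana  Mon
6     85    26    Uma  Fri
10     5    19    Eli  Wed
11    10     4   Omar  Wed
filter rows where fare < 78:
    mins  fare driver  day
5     89    67   Dana  Thu
0     79    61   Dana  Mon
1     18    48    Uma  Fri
7     13    38    Uma  Mon
9     30    32   Hana  Mon
6     85    26    Uma  Fri
10     5    19    Eli  Wed
11    10     4   Omar  Wed
take first 3 rows:
   mins  fare driver  day
5    89    67   Dana  Thu
0    79    61   Dana  Mon
1    18    48    Uma  Fri
group by driver: sum(fare), min(mins):
        fare  mins
driver            
Dana     128    79
Uma       48    18
add column mins_times_fare = t['mins'] * t['fare']:
        fare  mins  mins_times_fare
driver                             
Dana     128    79            10112
Uma       48    18              864

10112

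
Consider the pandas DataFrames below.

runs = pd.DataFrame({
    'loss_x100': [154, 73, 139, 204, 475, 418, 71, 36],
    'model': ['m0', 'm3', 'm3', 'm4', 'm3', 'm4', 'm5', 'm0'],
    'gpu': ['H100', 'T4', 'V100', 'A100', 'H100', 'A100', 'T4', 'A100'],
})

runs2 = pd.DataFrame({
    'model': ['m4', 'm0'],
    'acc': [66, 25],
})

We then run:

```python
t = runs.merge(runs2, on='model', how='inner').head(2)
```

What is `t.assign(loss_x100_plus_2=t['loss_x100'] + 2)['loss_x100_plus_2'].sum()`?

362

merge on 'model' (how='inner') → 4 rows:
   loss_x100 model   gpu  acc
0        154    m0  H100   25
1        204    m4  A100   66
2        418    m4  A100   66
3         36    m0  A100   25
take first 2 rows:
   loss_x100 model   gpu  acc
0        154    m0  H100   25
1        204    m4  A100   66
add column loss_x100_plus_2 = t['loss_x100'] + 2:
   loss_x100 model   gpu  acc  loss_x100_plus_2
0        154    m0  H100   25               156
1        204    m4  A100   66               206
Hence 362.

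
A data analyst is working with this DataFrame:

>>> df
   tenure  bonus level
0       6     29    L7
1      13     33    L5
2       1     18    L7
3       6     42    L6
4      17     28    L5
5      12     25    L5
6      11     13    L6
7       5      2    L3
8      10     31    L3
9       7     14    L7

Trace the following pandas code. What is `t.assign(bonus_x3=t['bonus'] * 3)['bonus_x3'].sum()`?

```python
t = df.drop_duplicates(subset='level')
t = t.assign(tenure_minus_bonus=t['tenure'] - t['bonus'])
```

drop duplicate level (keep=first):
   tenure  bonus level
0       6     29    L7
1      13     33    L5
3       6     42    L6
7       5      2    L3
add column tenure_minus_bonus = t['tenure'] - t['bonus']:
   tenure  bonus level  tenure_minus_bonus
0       6     29    L7                 -23
1      13     33    L5                 -20
3       6     42    L6                 -36
7       5      2    L3                   3
add column bonus_x3 = t['bonus'] * 3:
   tenure  bonus level  tenure_minus_bonus  bonus_x3
0       6     29    L7                 -23        87
1      13     33    L5                 -20        99
3       6     42    L6                 -36       126
7       5      2    L3                   3         6
Then the sum of column 'bonus_x3': 318

318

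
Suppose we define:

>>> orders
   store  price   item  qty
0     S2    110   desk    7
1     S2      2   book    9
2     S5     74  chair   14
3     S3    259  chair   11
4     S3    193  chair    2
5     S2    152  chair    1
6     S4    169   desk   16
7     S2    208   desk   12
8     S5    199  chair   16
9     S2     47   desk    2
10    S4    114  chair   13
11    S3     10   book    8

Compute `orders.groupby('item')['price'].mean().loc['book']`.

group by item, mean of price:
item
book       6.000000
chair    165.166667
desk     133.500000
Name: price, dtype: float64
Reading off the value at index 'book', we get 6.0.

6.0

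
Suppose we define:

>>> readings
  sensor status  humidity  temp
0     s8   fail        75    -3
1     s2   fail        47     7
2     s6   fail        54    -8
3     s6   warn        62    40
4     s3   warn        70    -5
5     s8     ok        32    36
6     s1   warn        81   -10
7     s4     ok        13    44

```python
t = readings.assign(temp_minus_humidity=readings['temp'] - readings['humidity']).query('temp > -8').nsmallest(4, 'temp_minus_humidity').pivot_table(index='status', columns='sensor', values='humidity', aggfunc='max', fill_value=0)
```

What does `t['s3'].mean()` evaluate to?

35.0

add column temp_minus_humidity = readings['temp'] - readings['humidity']:
  sensor status  humidity  temp  temp_minus_humidity
0     s8   fail        75    -3                  -78
1     s2   fail        47     7                  -40
2     s6   fail        54    -8                  -62
3     s6   warn        62    40                  -22
4     s3   warn        70    -5                  -75
5     s8     ok        32    36                    4
6     s1   warn        81   -10                  -91
7     s4     ok        13    44                   31
filter rows where temp > -8:
  sensor status  humidity  temp  temp_minus_humidity
0     s8   fail        75    -3                  -78
1     s2   fail        47     7                  -40
3     s6   warn        62    40                  -22
4     s3   warn        70    -5                  -75
5     s8     ok        32    36                    4
7     s4     ok        13    44                   31
take 4 rows with smallest temp_minus_humidity:
  sensor status  humidity  temp  temp_minus_humidity
0     s8   fail        75    -3                  -78
4     s3   warn        70    -5                  -75
1     s2   fail        47     7                  -40
3     s6   warn        62    40                  -22
pivot: rows=status, cols=sensor, max(humidity):
sensor  s2  s3  s6  s8
status                
fail    47   0   0  75
warn     0  70  62   0
Then the mean of column 's3': 35.0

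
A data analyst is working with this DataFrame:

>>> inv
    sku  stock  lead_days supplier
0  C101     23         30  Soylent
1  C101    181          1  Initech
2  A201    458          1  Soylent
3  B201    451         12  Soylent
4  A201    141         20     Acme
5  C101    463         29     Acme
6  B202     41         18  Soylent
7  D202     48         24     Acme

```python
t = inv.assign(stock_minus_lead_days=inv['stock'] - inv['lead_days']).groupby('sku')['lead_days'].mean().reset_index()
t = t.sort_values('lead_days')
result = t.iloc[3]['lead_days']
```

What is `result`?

add column stock_minus_lead_days = inv['stock'] - inv['lead_days']:
    sku  stock  lead_days supplier  stock_minus_lead_days
0  C101     23         30  Soylent                     -7
1  C101    181          1  Initech                    180
2  A201    458          1  Soylent                    457
3  B201    451         12  Soylent                    439
4  A201    141         20     Acme                    121
5  C101    463         29     Acme                    434
6  B202     41         18  Soylent                     23
7  D202     48         24     Acme                     24
group by sku, mean of lead_days:
sku
A201    10.5
B201    12.0
B202    18.0
C101    20.0
D202    24.0
Name: lead_days, dtype: float64
reset_index():
    sku  lead_days
0  A201       10.5
1  B201       12.0
2  B202       18.0
3  C101       20.0
4  D202       24.0
sort by lead_days:
    sku  lead_days
0  A201       10.5
1  B201       12.0
2  B202       18.0
3  C101       20.0
4  D202       24.0
Finally, value at position 3, column 'lead_days' = 20.0.

20.0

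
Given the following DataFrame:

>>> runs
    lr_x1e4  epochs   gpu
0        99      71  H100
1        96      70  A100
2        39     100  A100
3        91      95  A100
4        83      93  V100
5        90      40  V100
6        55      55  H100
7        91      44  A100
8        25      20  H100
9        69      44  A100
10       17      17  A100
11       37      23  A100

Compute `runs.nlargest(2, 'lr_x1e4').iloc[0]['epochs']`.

take 2 rows with largest lr_x1e4:
   lr_x1e4  epochs   gpu
0       99      71  H100
1       96      70  A100
Then the value at position 0, column 'epochs': 71

71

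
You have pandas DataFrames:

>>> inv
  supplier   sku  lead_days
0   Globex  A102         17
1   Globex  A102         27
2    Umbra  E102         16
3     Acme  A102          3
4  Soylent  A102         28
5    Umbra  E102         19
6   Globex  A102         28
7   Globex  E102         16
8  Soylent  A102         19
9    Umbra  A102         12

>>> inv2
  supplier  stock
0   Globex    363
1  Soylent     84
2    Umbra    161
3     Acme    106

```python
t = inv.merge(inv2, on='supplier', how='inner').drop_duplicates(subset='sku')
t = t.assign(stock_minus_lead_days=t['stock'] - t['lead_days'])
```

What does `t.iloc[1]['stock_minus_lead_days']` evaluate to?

merge on 'supplier' (how='inner') → 10 rows:
  supplier   sku  lead_days  stock
0   Globex  A102         17    363
1   Globex  A102         27    363
2    Umbra  E102         16    161
3     Acme  A102          3    106
4  Soylent  A102         28     84
5    Umbra  E102         19    161
6   Globex  A102         28    363
7   Globex  E102         16    363
8  Soylent  A102         19     84
9    Umbra  A102         12    161
drop duplicate sku (keep=first):
  supplier   sku  lead_days  stock
0   Globex  A102         17    363
2    Umbra  E102         16    161
add column stock_minus_lead_days = t['stock'] - t['lead_days']:
  supplier   sku  lead_days  stock  stock_minus_lead_days
0   Globex  A102         17    363                    346
2    Umbra  E102         16    161                    145
value at position 1, column 'stock_minus_lead_days' → 145

145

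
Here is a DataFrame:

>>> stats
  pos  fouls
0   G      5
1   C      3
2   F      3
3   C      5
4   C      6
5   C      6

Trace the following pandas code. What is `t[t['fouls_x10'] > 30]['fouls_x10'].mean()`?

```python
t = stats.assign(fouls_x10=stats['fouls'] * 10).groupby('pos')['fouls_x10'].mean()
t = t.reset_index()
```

50.0

add column fouls_x10 = stats['fouls'] * 10:
  pos  fouls  fouls_x10
0   G      5         50
1   C      3         30
2   F      3         30
3   C      5         50
4   C      6         60
5   C      6         60
group by pos, mean of fouls_x10:
pos
C    50.0
F    30.0
G    50.0
Name: fouls_x10, dtype: float64
reset_index():
  pos  fouls_x10
0   C       50.0
1   F       30.0
2   G       50.0
filter rows where fouls_x10 > 30:
  pos  fouls_x10
0   C       50.0
2   G       50.0
Hence 50.0.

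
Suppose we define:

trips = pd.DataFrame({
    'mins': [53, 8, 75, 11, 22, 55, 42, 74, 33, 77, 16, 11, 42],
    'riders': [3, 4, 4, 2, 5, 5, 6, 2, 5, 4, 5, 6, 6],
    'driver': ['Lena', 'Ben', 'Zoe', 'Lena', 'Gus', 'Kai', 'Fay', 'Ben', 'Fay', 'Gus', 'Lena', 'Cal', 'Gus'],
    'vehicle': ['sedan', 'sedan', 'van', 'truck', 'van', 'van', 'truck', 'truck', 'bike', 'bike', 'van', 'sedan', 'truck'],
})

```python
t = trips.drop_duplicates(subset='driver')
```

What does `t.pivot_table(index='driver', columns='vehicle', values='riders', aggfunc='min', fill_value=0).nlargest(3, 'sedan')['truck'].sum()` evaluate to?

0

drop duplicate driver (keep=first):
    mins  riders driver vehicle
0     53       3   Lena   sedan
1      8       4    Ben   sedan
2     75       4    Zoe     van
4     22       5    Gus     van
5     55       5    Kai     van
6     42       6    Fay   truck
11    11       6    Cal   sedan
pivot: rows=driver, cols=vehicle, min(riders):
vehicle  sedan  truck  van
driver                    
Ben          4      0    0
Cal          6      0    0
Fay          0      6    0
Gus          0      0    5
Kai          0      0    5
Lena         3      0    0
Zoe          0      0    4
take 3 rows with largest sedan:
vehicle  sedan  truck  van
driver                    
Cal          6      0    0
Ben          4      0    0
Lena         3      0    0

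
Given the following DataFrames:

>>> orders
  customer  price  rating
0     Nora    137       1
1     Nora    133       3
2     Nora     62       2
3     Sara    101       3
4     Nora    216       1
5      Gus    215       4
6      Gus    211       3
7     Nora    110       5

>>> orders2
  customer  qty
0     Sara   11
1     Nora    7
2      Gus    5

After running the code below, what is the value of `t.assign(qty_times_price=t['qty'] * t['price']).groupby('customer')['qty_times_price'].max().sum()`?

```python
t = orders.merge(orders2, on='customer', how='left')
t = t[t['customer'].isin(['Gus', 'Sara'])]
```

merge on 'customer' (how='left') → 8 rows:
  customer  price  rating  qty
0     Nora    137       1    7
1     Nora    133       3    7
2     Nora     62       2    7
3     Sara    101       3   11
4     Nora    216       1    7
5      Gus    215       4    5
6      Gus    211       3    5
7     Nora    110       5    7
filter rows where customer in ['Gus', 'Sara']:
  customer  price  rating  qty
3     Sara    101       3   11
5      Gus    215       4    5
6      Gus    211       3    5
add column qty_times_price = t['qty'] * t['price']:
  customer  price  rating  qty  qty_times_price
3     Sara    101       3   11             1111
5      Gus    215       4    5             1075
6      Gus    211       3    5             1055
group by customer, max of qty_times_price:
customer
Gus     1075
Sara    1111
Name: qty_times_price, dtype: int64
Hence 2186.

2186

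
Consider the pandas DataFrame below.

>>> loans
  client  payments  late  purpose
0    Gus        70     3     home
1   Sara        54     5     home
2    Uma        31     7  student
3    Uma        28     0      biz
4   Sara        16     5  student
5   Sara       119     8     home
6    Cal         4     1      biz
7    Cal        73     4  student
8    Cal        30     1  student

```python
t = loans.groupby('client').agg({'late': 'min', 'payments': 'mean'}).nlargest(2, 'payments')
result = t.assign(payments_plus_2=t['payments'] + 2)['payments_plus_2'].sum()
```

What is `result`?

137.0

group by client: min(late), mean(payments):
        late   payments
client                 
Cal        1  35.666667
Gus        3  70.000000
Sara       5  63.000000
Uma        0  29.500000
take 2 rows with largest payments:
        late  payments
client                
Gus        3      70.0
Sara       5      63.0
add column payments_plus_2 = t['payments'] + 2:
        late  payments  payments_plus_2
client                                 
Gus        3      70.0             72.0
Sara       5      63.0             65.0
So sum() = 137.0.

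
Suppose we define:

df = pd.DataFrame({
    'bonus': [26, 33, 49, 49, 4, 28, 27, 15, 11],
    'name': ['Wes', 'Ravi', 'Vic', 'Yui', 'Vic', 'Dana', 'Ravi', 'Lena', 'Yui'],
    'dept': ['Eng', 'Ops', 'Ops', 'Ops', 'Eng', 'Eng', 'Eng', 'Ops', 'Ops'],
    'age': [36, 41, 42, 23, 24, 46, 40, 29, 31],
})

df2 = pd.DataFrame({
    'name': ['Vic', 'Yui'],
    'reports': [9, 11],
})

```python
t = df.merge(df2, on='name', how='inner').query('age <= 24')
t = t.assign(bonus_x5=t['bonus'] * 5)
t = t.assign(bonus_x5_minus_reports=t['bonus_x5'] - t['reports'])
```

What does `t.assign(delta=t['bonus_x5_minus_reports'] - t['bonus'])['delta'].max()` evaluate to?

185

merge on 'name' (how='inner') → 4 rows:
   bonus name dept  age  reports
0     49  Vic  Ops   42        9
1     49  Yui  Ops   23       11
2      4  Vic  Eng   24        9
3     11  Yui  Ops   31       11
filter rows where age <= 24:
   bonus name dept  age  reports
1     49  Yui  Ops   23       11
2      4  Vic  Eng   24        9
add column bonus_x5 = t['bonus'] * 5:
   bonus name dept  age  reports  bonus_x5
1     49  Yui  Ops   23       11       245
2      4  Vic  Eng   24        9        20
add column bonus_x5_minus_reports = t['bonus_x5'] - t['reports']:
   bonus name dept  age  reports  bonus_x5  bonus_x5_minus_reports
1     49  Yui  Ops   23       11       245                     234
2      4  Vic  Eng   24        9        20                      11
add column delta = t['bonus_x5_minus_reports'] - t['bonus']:
   bonus name dept  age  reports  bonus_x5  bonus_x5_minus_reports  delta
1     49  Yui  Ops   23       11       245                     234    185
2      4  Vic  Eng   24        9        20                      11      7
Hence 185.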